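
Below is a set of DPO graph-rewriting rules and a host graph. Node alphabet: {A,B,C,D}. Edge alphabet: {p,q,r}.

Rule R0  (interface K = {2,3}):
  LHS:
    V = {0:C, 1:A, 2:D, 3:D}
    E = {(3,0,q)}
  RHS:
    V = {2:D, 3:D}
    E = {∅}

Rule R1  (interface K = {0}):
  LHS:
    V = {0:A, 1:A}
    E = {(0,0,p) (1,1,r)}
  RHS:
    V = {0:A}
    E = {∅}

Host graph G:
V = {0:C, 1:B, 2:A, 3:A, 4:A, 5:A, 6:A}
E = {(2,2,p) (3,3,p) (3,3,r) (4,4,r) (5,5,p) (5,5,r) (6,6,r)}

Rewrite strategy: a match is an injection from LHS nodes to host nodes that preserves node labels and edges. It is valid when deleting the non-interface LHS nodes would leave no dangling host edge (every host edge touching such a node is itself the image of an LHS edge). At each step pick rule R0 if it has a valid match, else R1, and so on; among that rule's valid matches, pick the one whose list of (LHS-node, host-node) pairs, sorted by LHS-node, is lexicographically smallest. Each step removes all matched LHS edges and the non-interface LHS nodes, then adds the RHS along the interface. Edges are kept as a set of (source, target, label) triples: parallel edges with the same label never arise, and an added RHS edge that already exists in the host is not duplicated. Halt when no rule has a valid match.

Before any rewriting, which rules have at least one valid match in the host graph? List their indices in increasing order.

R0: no valid match — LHS pattern not found
R1: 6 valid matches — {0↦2, 1↦4}, {0↦2, 1↦6}, {0↦3, 1↦4} (+3 more)

Answer: [R1]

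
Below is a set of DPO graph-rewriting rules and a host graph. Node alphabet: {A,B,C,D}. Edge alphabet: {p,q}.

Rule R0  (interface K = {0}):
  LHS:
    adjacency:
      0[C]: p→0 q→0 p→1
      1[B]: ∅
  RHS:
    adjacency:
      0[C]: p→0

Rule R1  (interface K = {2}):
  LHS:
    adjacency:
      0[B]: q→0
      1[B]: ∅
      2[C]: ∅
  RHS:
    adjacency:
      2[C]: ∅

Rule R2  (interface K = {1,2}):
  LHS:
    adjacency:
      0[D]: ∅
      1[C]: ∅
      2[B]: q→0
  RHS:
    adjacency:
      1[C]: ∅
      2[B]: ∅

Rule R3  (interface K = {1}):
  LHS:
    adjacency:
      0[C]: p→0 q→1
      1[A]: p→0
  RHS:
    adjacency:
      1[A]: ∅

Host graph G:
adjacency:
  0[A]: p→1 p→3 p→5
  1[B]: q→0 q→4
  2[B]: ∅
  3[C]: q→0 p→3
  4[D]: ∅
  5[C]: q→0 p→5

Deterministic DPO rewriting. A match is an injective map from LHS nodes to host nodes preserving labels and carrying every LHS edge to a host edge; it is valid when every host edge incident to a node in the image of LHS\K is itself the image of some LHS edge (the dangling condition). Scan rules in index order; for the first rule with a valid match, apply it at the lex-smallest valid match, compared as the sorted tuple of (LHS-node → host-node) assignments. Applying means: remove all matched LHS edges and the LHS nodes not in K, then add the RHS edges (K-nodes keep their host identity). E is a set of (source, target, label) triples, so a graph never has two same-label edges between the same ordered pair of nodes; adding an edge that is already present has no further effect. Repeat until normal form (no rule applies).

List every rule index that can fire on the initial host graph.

R0: no valid match — LHS pattern not found
R1: no valid match — LHS pattern not found
R2: 2 valid matches — {0↦4, 1↦3, 2↦1}, {0↦4, 1↦5, 2↦1}
R3: 2 valid matches — {0↦3, 1↦0}, {0↦5, 1↦0}

Answer: [R2,R3]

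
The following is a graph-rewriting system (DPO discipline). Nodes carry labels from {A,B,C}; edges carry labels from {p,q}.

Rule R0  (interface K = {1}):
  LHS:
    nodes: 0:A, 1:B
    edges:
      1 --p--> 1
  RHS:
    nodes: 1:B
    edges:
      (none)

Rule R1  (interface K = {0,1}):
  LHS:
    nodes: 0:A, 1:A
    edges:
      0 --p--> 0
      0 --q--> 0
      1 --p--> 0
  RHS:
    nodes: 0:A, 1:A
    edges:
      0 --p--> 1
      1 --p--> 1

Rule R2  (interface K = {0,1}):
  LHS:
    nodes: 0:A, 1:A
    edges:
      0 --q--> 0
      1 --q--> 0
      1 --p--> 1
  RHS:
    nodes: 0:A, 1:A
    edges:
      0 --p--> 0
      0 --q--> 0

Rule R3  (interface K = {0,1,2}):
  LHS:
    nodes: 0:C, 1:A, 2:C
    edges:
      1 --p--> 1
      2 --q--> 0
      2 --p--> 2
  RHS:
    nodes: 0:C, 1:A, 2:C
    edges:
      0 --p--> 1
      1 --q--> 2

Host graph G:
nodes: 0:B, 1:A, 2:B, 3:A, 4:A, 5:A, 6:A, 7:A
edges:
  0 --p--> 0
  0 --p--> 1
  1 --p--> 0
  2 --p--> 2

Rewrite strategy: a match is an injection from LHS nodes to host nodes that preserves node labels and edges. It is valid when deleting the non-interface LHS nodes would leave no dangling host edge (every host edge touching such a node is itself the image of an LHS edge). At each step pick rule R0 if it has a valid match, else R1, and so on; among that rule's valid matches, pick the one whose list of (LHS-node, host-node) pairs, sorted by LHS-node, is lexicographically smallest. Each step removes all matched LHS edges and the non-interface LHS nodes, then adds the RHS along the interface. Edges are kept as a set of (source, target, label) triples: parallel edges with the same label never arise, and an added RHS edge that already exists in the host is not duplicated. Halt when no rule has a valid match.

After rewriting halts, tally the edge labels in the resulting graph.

Answer: p:2

Rewrite trace:
start.  V:8 E:4  edges: 0-p->0 0-p->1 1-p->0 2-p->2
1. fire R0 via {0↦3, 1↦0}  →  V:7 E:3  edges: 0-p->1 1-p->0 2-p->2
2. fire R0 via {0↦4, 1↦2}  →  V:6 E:2  edges: 0-p->1 1-p->0
normal form: no rule applies after step 2
NF edges: [(0, 1, 'p'), (1, 0, 'p')]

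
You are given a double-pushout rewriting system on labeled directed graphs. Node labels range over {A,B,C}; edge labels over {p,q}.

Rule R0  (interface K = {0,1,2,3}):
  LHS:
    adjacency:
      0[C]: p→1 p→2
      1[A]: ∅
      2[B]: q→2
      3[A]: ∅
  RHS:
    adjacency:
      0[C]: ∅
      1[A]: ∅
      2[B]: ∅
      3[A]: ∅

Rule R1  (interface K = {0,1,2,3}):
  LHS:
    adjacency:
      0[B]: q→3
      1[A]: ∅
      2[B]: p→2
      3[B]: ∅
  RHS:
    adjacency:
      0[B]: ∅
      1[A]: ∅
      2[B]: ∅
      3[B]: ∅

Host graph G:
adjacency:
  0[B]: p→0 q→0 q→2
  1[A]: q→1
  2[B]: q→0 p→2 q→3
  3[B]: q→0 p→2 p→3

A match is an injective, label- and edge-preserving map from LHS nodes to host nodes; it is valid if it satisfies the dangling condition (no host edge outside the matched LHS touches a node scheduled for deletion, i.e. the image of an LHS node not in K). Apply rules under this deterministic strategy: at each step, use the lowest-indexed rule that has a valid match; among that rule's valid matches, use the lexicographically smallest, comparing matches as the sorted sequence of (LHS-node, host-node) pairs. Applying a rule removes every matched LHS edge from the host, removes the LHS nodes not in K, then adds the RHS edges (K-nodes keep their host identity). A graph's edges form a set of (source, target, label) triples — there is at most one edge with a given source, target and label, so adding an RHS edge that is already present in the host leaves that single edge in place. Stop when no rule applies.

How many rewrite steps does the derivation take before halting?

Answer: 3

Rewrite trace:
[0] host  ⇒  4 nodes, 10 edges  {0-p->0 0-q->0 0-q->2 1-q->1 2-q->0 2-p->2 2-q->3 3-q->0 3-p->2 3-p->3}
[1] R1 @ {0↦0, 1↦1, 2↦3, 3↦2}  ⇒  4 nodes, 8 edges  {0-p->0 0-q->0 1-q->1 2-q->0 2-p->2 2-q->3 3-q->0 3-p->2}
[2] R1 @ {0↦2, 1↦1, 2↦0, 3↦3}  ⇒  4 nodes, 6 edges  {0-q->0 1-q->1 2-q->0 2-p->2 3-q->0 3-p->2}
[3] R1 @ {0↦3, 1↦1, 2↦2, 3↦0}  ⇒  4 nodes, 4 edges  {0-q->0 1-q->1 2-q->0 3-p->2}
halt: no rule applies after step 3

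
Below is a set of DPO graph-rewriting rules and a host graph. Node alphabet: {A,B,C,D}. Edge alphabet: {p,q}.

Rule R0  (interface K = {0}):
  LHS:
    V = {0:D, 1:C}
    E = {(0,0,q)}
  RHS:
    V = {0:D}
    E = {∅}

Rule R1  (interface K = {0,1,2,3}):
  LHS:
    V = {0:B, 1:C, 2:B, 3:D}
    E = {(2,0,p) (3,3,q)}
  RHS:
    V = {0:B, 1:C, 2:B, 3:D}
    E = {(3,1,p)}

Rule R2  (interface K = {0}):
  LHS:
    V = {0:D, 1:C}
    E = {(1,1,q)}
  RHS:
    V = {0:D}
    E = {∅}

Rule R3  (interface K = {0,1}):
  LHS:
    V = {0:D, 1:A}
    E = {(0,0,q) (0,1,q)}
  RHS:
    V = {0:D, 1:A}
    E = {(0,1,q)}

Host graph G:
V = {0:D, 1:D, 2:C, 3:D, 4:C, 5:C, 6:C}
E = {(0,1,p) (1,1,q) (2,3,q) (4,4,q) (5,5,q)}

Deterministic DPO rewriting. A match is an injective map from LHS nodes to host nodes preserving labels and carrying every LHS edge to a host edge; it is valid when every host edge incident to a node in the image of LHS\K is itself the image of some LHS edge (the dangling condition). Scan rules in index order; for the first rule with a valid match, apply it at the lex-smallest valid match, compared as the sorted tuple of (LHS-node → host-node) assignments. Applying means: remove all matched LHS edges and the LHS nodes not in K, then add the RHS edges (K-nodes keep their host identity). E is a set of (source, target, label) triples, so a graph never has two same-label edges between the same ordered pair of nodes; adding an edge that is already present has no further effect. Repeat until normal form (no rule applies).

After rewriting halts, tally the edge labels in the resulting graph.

[0] host  ⇒  7 nodes, 5 edges  {0-p->1 1-q->1 2-q->3 4-q->4 5-q->5}
[1] R0 @ {0↦1, 1↦6}  ⇒  6 nodes, 4 edges  {0-p->1 2-q->3 4-q->4 5-q->5}
[2] R2 @ {0↦0, 1↦4}  ⇒  5 nodes, 3 edges  {0-p->1 2-q->3 5-q->5}
[3] R2 @ {0↦0, 1↦5}  ⇒  4 nodes, 2 edges  {0-p->1 2-q->3}
normal form: no rule applies after step 3
NF edges: [(0, 1, 'p'), (2, 3, 'q')]

Answer: p:1 q:1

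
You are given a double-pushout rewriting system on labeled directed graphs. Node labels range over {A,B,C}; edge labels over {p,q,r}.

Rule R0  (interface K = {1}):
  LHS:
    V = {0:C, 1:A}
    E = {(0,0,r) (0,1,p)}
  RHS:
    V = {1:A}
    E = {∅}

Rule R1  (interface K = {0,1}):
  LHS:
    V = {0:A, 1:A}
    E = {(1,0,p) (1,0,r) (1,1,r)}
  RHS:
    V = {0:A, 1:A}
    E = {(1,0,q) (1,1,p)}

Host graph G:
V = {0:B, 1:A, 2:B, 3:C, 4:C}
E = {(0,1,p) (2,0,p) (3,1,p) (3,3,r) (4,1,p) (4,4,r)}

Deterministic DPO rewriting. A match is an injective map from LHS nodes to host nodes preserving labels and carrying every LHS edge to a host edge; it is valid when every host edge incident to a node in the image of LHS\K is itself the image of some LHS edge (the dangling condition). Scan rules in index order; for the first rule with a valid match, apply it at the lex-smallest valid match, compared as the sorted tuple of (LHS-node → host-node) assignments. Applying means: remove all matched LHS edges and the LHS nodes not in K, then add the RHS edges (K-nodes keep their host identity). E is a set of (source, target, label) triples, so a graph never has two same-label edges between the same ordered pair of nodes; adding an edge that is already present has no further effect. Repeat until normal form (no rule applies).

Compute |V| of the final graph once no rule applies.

Answer: 3

Derivation:
start.  V:5 E:6  edges: 0-p->1 2-p->0 3-p->1 3-r->3 4-p->1 4-r->4
1. fire R0 via {0↦3, 1↦1}  →  V:4 E:4  edges: 0-p->1 2-p->0 4-p->1 4-r->4
2. fire R0 via {0↦4, 1↦1}  →  V:3 E:2  edges: 0-p->1 2-p->0
final graph: no rule applies after step 2
NF nodes: {0:B, 1:A, 2:B}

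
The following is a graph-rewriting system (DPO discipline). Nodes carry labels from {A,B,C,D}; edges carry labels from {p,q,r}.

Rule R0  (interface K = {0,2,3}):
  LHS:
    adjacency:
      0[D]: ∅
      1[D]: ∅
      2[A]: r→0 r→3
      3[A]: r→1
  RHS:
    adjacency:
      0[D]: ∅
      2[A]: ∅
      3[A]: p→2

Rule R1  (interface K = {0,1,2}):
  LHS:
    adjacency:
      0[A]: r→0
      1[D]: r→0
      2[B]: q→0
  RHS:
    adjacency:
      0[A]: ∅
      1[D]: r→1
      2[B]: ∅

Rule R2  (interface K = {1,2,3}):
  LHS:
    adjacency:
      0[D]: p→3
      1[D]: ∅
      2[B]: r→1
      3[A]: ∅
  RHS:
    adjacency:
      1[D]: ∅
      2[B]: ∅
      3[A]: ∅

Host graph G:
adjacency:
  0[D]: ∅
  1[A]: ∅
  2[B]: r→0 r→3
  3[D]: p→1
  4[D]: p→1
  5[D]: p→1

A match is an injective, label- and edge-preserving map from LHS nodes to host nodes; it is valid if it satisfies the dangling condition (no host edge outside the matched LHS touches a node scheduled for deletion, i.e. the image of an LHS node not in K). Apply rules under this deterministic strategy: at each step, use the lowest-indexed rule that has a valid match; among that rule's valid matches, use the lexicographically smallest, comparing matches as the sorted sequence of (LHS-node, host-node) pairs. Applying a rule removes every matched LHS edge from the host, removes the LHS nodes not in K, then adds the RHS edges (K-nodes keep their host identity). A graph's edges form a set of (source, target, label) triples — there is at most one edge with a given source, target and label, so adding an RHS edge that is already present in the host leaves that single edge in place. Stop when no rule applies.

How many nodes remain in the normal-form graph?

start.  V:6 E:5  edges: 2-r->0 2-r->3 3-p->1 4-p->1 5-p->1
1. fire R2 via {0↦4, 1↦0, 2↦2, 3↦1}  →  V:5 E:3  edges: 2-r->3 3-p->1 5-p->1
2. fire R2 via {0↦5, 1↦3, 2↦2, 3↦1}  →  V:4 E:1  edges: 3-p->1
final graph: no rule applies after step 2
NF nodes: {0:D, 1:A, 2:B, 3:D}

Answer: 4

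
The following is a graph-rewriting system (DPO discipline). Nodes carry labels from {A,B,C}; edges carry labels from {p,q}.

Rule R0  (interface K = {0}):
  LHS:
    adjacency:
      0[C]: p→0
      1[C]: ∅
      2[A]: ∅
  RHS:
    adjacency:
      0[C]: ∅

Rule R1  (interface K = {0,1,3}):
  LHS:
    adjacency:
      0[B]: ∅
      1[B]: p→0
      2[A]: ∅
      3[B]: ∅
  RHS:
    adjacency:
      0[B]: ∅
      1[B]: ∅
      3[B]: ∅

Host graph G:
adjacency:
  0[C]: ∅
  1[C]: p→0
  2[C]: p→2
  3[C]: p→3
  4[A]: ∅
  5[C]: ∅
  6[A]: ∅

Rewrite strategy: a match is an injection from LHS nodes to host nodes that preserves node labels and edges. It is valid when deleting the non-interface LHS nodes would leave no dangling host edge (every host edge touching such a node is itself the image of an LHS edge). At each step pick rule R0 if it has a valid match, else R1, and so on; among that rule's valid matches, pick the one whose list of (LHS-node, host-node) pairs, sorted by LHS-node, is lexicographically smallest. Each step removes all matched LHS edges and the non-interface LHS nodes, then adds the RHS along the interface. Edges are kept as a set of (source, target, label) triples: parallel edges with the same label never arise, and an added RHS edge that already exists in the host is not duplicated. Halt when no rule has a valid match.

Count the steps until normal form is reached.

initial: |V|=7 |E|=3  E = 1-p->0 2-p->2 3-p->3
step 1: apply R0 at {0↦2, 1↦5, 2↦4}  → |V|=5 |E|=2  E = 1-p->0 3-p->3
step 2: apply R0 at {0↦3, 1↦2, 2↦6}  → |V|=3 |E|=1  E = 1-p->0
final graph: no rule applies after step 2

Answer: 2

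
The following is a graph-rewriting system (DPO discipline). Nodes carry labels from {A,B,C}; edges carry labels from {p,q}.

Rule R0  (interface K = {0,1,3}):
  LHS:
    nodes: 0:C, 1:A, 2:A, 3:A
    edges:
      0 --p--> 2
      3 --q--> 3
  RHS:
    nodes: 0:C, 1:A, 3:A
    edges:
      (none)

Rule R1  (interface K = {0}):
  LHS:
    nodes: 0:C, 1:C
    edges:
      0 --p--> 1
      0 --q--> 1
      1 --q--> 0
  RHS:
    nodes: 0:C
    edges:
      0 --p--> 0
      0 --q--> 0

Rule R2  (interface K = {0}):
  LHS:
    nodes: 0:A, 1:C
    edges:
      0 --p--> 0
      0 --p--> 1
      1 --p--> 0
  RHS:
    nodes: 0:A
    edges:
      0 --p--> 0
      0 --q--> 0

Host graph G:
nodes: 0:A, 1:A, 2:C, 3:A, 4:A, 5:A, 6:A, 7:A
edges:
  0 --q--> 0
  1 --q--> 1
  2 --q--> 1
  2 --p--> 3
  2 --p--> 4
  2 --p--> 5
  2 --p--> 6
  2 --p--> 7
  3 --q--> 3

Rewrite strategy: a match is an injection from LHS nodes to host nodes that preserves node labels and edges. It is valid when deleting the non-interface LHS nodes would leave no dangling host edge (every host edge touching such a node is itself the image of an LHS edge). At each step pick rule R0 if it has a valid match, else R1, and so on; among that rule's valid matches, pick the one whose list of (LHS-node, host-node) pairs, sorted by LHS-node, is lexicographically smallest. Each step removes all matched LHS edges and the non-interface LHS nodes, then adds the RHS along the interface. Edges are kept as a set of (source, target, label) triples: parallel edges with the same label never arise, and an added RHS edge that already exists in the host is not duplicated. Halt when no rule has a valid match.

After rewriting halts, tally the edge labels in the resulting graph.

initial: |V|=8 |E|=9  E = 0-q->0 1-q->1 2-q->1 2-p->3 2-p->4 2-p->5 2-p->6 2-p->7 3-q->3
step 1: apply R0 at {0↦2, 1↦0, 2↦4, 3↦1}  → |V|=7 |E|=7  E = 0-q->0 2-q->1 2-p->3 2-p->5 2-p->6 2-p->7 3-q->3
step 2: apply R0 at {0↦2, 1↦0, 2↦5, 3↦3}  → |V|=6 |E|=5  E = 0-q->0 2-q->1 2-p->3 2-p->6 2-p->7
step 3: apply R0 at {0↦2, 1↦1, 2↦3, 3↦0}  → |V|=5 |E|=3  E = 2-q->1 2-p->6 2-p->7
final graph: no rule applies after step 3
NF edges: [(2, 1, 'q'), (2, 6, 'p'), (2, 7, 'p')]

Answer: p:2 q:1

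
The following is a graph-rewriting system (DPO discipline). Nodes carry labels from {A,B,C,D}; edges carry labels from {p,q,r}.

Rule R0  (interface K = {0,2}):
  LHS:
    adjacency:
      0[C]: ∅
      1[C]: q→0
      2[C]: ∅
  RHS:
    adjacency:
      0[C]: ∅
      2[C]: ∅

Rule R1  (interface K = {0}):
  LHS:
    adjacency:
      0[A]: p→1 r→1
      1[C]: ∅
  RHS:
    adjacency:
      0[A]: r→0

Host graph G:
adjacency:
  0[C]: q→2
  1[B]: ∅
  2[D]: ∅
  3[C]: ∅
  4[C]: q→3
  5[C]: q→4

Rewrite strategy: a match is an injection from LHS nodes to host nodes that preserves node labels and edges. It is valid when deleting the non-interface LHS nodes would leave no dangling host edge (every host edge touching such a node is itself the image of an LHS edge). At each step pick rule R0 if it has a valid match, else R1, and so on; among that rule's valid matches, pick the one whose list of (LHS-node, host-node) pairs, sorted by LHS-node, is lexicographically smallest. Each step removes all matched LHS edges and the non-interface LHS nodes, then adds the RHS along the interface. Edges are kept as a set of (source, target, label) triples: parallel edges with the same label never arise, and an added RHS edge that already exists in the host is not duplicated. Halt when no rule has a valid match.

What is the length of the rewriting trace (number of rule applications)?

Answer: 2

Derivation:
[0] host  ⇒  6 nodes, 3 edges  {0-q->2 4-q->3 5-q->4}
[1] R0 @ {0↦4, 1↦5, 2↦0}  ⇒  5 nodes, 2 edges  {0-q->2 4-q->3}
[2] R0 @ {0↦3, 1↦4, 2↦0}  ⇒  4 nodes, 1 edges  {0-q->2}
normal form: no rule applies after step 2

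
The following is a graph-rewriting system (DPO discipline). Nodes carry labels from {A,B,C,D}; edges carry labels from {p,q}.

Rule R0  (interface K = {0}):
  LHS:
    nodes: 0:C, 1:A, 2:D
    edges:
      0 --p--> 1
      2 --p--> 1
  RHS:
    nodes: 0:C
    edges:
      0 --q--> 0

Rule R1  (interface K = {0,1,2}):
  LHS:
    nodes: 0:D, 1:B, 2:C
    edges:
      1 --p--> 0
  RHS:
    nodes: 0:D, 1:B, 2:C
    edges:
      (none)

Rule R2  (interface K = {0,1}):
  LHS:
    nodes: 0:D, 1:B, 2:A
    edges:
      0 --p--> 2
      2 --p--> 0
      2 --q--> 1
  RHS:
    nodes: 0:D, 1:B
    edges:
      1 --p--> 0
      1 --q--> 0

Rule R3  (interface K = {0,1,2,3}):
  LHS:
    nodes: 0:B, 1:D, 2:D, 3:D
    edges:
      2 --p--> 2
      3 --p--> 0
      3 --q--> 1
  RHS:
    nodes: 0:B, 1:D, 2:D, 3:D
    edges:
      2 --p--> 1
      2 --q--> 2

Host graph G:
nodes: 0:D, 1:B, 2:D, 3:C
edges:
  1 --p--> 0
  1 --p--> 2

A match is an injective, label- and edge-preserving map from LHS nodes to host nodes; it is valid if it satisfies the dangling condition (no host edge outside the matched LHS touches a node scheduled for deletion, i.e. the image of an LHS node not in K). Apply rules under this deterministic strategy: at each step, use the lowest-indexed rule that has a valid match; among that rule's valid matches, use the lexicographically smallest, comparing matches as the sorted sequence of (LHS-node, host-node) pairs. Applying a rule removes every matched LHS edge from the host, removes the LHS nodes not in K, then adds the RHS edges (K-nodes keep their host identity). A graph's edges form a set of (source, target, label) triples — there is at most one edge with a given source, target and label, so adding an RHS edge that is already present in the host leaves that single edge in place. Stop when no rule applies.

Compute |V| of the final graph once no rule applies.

Answer: 4

Rewrite trace:
initial: |V|=4 |E|=2  E = 1-p->0 1-p->2
step 1: apply R1 at {0↦0, 1↦1, 2↦3}  → |V|=4 |E|=1  E = 1-p->2
step 2: apply R1 at {0↦2, 1↦1, 2↦3}  → |V|=4 |E|=0  E = ∅
normal form: no rule applies after step 2
NF nodes: {0:D, 1:B, 2:D, 3:C}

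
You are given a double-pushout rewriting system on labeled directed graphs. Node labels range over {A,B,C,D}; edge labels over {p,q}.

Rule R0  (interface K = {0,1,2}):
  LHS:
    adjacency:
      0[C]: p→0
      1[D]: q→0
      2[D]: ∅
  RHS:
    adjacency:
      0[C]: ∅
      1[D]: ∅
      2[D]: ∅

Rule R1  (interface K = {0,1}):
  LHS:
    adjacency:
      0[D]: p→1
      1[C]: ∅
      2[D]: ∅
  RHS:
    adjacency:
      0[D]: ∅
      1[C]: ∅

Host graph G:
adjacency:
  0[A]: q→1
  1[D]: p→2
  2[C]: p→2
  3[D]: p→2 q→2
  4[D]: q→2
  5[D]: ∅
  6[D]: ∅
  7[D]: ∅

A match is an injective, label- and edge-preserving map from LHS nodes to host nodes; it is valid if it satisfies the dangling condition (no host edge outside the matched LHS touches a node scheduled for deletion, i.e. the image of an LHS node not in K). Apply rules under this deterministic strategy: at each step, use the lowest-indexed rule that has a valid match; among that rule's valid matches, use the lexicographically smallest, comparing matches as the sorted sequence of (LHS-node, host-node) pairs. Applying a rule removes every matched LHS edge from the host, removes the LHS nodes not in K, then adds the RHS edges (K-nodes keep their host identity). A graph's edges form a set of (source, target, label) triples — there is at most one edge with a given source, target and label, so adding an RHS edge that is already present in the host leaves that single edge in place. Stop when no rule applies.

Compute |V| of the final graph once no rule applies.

Answer: 6

Steps:
initial: |V|=8 |E|=6  E = 0-q->1 1-p->2 2-p->2 3-p->2 3-q->2 4-q->2
step 1: apply R0 at {0↦2, 1↦3, 2↦1}  → |V|=8 |E|=4  E = 0-q->1 1-p->2 3-p->2 4-q->2
step 2: apply R1 at {0↦1, 1↦2, 2↦5}  → |V|=7 |E|=3  E = 0-q->1 3-p->2 4-q->2
step 3: apply R1 at {0↦3, 1↦2, 2↦6}  → |V|=6 |E|=2  E = 0-q->1 4-q->2
final graph: no rule applies after step 3
NF nodes: {0:A, 1:D, 2:C, 3:D, 4:D, 7:D}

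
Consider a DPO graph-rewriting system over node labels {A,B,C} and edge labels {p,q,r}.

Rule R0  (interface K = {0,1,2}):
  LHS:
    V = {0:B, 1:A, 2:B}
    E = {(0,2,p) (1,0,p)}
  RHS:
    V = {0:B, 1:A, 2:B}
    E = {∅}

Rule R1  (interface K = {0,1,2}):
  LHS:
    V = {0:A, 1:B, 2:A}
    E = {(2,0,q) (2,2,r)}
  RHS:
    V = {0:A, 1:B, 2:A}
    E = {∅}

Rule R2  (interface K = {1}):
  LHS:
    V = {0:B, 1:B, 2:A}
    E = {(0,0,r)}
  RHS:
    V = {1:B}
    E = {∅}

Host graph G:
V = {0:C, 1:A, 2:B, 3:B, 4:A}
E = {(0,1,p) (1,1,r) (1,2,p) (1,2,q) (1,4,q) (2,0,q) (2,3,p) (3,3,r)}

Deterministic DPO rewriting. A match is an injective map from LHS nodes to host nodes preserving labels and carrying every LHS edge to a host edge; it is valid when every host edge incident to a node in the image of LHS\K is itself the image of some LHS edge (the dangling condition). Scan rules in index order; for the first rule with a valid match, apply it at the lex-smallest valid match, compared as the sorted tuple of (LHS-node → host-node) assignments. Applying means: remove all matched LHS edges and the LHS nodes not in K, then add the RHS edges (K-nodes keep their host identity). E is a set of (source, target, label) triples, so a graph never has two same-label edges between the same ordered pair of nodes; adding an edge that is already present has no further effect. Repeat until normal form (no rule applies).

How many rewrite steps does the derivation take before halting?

initial: |V|=5 |E|=8  E = 0-p->1 1-r->1 1-p->2 1-q->2 1-q->4 2-q->0 2-p->3 3-r->3
step 1: apply R0 at {0↦2, 1↦1, 2↦3}  → |V|=5 |E|=6  E = 0-p->1 1-r->1 1-q->2 1-q->4 2-q->0 3-r->3
step 2: apply R1 at {0↦4, 1↦2, 2↦1}  → |V|=5 |E|=4  E = 0-p->1 1-q->2 2-q->0 3-r->3
step 3: apply R2 at {0↦3, 1↦2, 2↦4}  → |V|=3 |E|=3  E = 0-p->1 1-q->2 2-q->0
final graph: no rule applies after step 3

Answer: 3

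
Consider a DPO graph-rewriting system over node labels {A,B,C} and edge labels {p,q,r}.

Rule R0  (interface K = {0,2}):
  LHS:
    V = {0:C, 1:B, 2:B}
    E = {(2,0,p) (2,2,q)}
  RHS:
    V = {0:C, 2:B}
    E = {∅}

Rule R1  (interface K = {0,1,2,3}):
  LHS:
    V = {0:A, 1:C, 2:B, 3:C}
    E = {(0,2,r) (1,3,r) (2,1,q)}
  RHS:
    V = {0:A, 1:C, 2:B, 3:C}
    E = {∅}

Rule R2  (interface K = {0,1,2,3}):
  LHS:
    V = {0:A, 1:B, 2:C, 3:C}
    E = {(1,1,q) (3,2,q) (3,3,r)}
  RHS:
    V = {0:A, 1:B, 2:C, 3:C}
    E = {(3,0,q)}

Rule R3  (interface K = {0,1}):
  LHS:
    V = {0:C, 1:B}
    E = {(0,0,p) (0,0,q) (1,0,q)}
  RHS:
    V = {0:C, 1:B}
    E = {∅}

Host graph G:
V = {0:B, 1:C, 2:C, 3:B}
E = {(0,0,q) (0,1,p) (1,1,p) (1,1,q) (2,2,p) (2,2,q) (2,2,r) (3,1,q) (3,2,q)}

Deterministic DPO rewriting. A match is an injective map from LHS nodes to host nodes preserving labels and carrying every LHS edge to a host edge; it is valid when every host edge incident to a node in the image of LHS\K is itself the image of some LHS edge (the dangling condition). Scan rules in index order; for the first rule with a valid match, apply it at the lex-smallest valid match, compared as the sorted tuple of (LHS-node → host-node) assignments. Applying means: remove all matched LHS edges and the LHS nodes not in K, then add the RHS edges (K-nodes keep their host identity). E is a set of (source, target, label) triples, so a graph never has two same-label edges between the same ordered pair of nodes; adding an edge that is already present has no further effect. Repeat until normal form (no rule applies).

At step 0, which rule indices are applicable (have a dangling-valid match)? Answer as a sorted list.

R0: no valid match — 1 raw match, all fail dangling condition
R1: no valid match — LHS pattern not found
R2: no valid match — LHS pattern not found
R3: 2 valid matches — {0↦1, 1↦3}, {0↦2, 1↦3}

Answer: [R3]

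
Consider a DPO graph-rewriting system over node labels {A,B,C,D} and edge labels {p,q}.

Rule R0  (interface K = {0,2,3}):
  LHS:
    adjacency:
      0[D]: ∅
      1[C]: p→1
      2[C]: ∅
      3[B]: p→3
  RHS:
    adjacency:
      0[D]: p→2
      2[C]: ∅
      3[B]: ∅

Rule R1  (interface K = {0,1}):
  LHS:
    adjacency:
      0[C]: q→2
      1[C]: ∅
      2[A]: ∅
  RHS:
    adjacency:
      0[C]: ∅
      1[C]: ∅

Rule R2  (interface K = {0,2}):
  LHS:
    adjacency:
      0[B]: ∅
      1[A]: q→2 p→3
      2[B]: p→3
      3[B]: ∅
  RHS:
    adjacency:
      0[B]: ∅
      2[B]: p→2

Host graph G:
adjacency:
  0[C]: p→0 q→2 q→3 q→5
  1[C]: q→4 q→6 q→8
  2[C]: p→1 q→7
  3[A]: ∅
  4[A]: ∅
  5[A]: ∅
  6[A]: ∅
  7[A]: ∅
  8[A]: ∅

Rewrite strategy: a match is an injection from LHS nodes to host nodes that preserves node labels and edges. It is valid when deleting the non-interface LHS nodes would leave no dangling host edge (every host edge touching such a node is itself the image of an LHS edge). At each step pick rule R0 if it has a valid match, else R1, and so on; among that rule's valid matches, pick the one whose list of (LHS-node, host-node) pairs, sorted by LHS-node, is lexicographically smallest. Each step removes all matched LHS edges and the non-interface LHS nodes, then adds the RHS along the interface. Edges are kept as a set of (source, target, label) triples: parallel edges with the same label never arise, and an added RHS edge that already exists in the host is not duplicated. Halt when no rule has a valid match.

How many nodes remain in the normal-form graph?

Answer: 3

Steps:
[0] host  ⇒  9 nodes, 9 edges  {0-p->0 0-q->2 0-q->3 0-q->5 1-q->4 1-q->6 1-q->8 2-p->1 2-q->7}
[1] R1 @ {0↦0, 1↦1, 2↦3}  ⇒  8 nodes, 8 edges  {0-p->0 0-q->2 0-q->5 1-q->4 1-q->6 1-q->8 2-p->1 2-q->7}
[2] R1 @ {0↦0, 1↦1, 2↦5}  ⇒  7 nodes, 7 edges  {0-p->0 0-q->2 1-q->4 1-q->6 1-q->8 2-p->1 2-q->7}
[3] R1 @ {0↦1, 1↦0, 2↦4}  ⇒  6 nodes, 6 edges  {0-p->0 0-q->2 1-q->6 1-q->8 2-p->1 2-q->7}
[4] R1 @ {0↦1, 1↦0, 2↦6}  ⇒  5 nodes, 5 edges  {0-p->0 0-q->2 1-q->8 2-p->1 2-q->7}
[5] R1 @ {0↦1, 1↦0, 2↦8}  ⇒  4 nodes, 4 edges  {0-p->0 0-q->2 2-p->1 2-q->7}
[6] R1 @ {0↦2, 1↦0, 2↦7}  ⇒  3 nodes, 3 edges  {0-p->0 0-q->2 2-p->1}
normal form: no rule applies after step 6
NF nodes: {0:C, 1:C, 2:C}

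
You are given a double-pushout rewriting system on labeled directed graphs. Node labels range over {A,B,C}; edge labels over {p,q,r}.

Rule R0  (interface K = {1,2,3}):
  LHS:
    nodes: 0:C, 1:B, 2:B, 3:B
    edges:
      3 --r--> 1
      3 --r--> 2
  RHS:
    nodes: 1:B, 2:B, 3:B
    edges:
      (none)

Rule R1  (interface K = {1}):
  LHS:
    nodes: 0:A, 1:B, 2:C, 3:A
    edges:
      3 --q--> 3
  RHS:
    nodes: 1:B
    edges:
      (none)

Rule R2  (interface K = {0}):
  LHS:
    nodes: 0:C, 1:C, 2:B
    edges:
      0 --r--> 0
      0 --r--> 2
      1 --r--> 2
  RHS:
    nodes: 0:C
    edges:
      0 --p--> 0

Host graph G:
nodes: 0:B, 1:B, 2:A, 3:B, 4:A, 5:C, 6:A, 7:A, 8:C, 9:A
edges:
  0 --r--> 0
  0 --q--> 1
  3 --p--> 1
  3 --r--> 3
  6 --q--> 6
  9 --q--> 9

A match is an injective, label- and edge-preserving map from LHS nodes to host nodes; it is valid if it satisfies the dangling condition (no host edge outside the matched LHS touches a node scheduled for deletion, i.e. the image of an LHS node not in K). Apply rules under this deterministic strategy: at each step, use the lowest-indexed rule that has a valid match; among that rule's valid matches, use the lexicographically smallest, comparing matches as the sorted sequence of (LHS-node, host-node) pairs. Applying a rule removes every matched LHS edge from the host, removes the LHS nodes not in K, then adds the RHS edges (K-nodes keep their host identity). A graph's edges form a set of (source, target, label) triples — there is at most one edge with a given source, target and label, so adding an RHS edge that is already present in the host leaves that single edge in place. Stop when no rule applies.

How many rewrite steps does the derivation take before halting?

Answer: 2

Steps:
start.  V:10 E:6  edges: 0-r->0 0-q->1 3-p->1 3-r->3 6-q->6 9-q->9
1. fire R1 via {0↦2, 1↦0, 2↦5, 3↦6}  →  V:7 E:5  edges: 0-r->0 0-q->1 3-p->1 3-r->3 9-q->9
2. fire R1 via {0↦4, 1↦0, 2↦8, 3↦9}  →  V:4 E:4  edges: 0-r->0 0-q->1 3-p->1 3-r->3
normal form: no rule applies after step 2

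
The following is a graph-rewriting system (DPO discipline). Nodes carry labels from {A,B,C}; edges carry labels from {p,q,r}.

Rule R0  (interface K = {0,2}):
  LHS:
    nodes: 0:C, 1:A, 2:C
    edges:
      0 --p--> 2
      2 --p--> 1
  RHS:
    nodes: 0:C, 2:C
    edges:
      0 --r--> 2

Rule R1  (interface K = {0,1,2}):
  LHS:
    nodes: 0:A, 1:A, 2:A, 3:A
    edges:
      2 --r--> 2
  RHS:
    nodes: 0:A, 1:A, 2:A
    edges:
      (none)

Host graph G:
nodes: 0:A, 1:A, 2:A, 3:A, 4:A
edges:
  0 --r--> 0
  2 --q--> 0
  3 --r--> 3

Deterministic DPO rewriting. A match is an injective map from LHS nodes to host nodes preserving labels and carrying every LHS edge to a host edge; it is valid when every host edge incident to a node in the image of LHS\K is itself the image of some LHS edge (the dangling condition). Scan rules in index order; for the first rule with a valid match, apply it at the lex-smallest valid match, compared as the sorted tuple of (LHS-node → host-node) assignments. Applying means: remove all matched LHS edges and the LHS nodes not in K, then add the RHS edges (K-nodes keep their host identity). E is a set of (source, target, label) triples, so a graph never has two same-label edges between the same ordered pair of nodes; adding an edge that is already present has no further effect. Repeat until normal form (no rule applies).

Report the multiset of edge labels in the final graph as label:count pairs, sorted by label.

Answer: q:1

Rewrite trace:
[0] host  ⇒  5 nodes, 3 edges  {0-r->0 2-q->0 3-r->3}
[1] R1 @ {0↦0, 1↦1, 2↦3, 3↦4}  ⇒  4 nodes, 2 edges  {0-r->0 2-q->0}
[2] R1 @ {0↦1, 1↦2, 2↦0, 3↦3}  ⇒  3 nodes, 1 edges  {2-q->0}
halt: no rule applies after step 2
NF edges: [(2, 0, 'q')]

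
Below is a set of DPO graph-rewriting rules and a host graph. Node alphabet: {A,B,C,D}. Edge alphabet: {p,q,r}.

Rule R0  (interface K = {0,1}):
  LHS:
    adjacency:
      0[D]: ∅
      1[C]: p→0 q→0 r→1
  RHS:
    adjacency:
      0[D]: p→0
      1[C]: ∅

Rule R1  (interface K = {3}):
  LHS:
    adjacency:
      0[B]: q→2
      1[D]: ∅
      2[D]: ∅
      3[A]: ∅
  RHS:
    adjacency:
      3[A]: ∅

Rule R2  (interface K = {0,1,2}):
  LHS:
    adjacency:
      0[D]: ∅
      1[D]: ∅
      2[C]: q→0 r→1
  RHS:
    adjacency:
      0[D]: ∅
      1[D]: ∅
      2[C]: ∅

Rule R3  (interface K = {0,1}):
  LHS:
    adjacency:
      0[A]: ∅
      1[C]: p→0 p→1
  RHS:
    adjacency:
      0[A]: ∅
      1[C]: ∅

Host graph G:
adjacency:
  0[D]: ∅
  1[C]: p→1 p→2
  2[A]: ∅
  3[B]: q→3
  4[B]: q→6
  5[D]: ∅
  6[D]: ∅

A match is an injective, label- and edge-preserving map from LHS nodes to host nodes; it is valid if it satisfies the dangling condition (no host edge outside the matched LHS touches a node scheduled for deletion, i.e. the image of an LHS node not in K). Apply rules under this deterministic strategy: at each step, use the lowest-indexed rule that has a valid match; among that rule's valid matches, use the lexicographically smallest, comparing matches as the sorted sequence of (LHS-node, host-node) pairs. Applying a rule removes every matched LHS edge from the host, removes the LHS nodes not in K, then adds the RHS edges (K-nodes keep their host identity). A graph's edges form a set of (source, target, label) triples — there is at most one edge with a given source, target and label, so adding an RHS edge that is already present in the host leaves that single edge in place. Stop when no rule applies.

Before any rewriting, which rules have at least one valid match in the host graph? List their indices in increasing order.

R0: no valid match — LHS pattern not found
R1: 2 valid matches — {0↦4, 1↦0, 2↦6, 3↦2}, {0↦4, 1↦5, 2↦6, 3↦2}
R2: no valid match — LHS pattern not found
R3: 1 valid match — {0↦2, 1↦1}

Answer: [R1,R3]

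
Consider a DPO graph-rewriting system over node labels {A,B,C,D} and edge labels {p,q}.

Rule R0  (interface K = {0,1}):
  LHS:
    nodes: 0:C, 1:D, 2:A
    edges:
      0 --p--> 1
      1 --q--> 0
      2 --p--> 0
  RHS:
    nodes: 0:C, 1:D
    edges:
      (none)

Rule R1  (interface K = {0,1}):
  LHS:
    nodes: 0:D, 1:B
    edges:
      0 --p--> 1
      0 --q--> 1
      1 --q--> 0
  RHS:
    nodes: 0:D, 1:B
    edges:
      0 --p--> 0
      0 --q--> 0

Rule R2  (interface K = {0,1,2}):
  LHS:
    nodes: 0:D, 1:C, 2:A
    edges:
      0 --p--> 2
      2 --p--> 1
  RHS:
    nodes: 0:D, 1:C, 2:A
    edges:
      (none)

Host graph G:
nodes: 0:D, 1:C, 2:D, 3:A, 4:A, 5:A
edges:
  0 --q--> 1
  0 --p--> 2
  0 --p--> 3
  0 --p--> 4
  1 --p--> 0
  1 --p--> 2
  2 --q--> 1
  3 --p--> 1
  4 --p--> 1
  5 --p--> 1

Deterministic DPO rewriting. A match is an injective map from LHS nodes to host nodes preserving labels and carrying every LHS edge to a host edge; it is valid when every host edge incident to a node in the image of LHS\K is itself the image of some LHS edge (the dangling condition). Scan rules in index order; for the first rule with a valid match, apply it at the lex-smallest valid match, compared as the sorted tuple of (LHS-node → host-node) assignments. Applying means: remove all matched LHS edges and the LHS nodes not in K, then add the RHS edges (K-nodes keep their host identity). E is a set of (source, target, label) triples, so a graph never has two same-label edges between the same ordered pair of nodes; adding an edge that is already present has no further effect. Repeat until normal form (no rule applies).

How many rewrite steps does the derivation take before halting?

Answer: 3

Rewrite trace:
initial: |V|=6 |E|=10  E = 0-q->1 0-p->2 0-p->3 0-p->4 1-p->0 1-p->2 2-q->1 3-p->1 4-p->1 5-p->1
step 1: apply R0 at {0↦1, 1↦0, 2↦5}  → |V|=5 |E|=7  E = 0-p->2 0-p->3 0-p->4 1-p->2 2-q->1 3-p->1 4-p->1
step 2: apply R2 at {0↦0, 1↦1, 2↦3}  → |V|=5 |E|=5  E = 0-p->2 0-p->4 1-p->2 2-q->1 4-p->1
step 3: apply R2 at {0↦0, 1↦1, 2↦4}  → |V|=5 |E|=3  E = 0-p->2 1-p->2 2-q->1
halt: no rule applies after step 3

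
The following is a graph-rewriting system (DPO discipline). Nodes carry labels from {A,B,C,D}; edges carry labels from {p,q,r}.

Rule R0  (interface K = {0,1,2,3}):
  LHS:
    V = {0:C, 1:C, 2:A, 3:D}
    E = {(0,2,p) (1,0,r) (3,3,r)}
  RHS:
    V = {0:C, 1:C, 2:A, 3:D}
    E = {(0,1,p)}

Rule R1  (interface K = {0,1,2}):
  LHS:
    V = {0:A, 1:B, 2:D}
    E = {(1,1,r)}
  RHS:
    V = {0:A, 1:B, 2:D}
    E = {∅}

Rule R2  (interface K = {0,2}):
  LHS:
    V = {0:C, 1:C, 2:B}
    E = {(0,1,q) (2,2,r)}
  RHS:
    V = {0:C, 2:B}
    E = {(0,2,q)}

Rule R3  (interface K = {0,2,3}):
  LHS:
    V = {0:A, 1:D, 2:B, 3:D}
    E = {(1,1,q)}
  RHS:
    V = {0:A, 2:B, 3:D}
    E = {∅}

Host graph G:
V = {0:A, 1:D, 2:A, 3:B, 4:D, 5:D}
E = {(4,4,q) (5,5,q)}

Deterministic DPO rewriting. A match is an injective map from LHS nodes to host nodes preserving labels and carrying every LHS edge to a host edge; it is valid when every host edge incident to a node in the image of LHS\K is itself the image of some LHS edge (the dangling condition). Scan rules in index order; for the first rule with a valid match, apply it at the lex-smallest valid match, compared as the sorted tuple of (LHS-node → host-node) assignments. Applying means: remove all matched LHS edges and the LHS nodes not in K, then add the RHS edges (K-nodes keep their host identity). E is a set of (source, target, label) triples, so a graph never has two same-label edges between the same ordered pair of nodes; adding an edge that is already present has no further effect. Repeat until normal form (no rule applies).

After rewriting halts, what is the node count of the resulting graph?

[0] host  ⇒  6 nodes, 2 edges  {4-q->4 5-q->5}
[1] R3 @ {0↦0, 1↦4, 2↦3, 3↦1}  ⇒  5 nodes, 1 edges  {5-q->5}
[2] R3 @ {0↦0, 1↦5, 2↦3, 3↦1}  ⇒  4 nodes, 0 edges  {∅}
normal form: no rule applies after step 2
NF nodes: {0:A, 1:D, 2:A, 3:B}

Answer: 4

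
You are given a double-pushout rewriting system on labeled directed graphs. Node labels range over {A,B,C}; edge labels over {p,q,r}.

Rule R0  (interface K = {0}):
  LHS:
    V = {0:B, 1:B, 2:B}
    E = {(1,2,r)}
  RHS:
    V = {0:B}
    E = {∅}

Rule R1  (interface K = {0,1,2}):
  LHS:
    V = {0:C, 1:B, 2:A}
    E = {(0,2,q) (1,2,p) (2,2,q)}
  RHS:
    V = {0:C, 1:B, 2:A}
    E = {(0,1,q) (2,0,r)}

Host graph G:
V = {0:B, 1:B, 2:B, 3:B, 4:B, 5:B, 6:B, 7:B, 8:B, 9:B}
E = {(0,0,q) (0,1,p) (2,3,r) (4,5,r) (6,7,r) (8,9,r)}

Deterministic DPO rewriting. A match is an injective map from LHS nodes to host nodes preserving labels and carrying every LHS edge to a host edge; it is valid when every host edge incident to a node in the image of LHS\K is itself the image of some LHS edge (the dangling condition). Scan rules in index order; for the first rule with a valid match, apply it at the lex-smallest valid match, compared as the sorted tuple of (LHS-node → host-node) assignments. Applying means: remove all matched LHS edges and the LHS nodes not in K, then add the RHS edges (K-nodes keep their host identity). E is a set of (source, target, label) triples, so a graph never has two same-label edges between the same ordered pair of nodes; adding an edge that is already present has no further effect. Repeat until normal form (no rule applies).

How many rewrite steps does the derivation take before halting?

Answer: 4

Steps:
start.  V:10 E:6  edges: 0-q->0 0-p->1 2-r->3 4-r->5 6-r->7 8-r->9
1. fire R0 via {0↦0, 1↦2, 2↦3}  →  V:8 E:5  edges: 0-q->0 0-p->1 4-r->5 6-r->7 8-r->9
2. fire R0 via {0↦0, 1↦4, 2↦5}  →  V:6 E:4  edges: 0-q->0 0-p->1 6-r->7 8-r->9
3. fire R0 via {0↦0, 1↦6, 2↦7}  →  V:4 E:3  edges: 0-q->0 0-p->1 8-r->9
4. fire R0 via {0↦0, 1↦8, 2↦9}  →  V:2 E:2  edges: 0-q->0 0-p->1
final graph: no rule applies after step 4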